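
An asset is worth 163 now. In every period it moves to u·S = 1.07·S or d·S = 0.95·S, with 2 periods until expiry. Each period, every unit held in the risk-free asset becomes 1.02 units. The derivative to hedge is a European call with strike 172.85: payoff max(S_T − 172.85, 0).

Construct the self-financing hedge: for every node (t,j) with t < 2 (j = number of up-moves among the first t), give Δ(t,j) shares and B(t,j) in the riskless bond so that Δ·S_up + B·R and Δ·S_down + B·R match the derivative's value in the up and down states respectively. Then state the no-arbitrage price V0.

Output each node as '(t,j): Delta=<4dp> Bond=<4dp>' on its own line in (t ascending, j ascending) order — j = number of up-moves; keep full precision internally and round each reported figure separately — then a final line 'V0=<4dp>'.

Risk-neutral probability p* = (R−d)/(u−d) = (1.02−0.95)/(1.07−0.95) = 0.5833.
Payoff layer (t=2): V(2,0)=0.0000, V(2,1)=0.0000, V(2,2)=13.7687
Node (1,0) S=154.8500: V=(p*·0.0000+(1−p*)·0.0000)/1.02=0.0000; Δ=(0.0000−0.0000)/(165.6895−147.1075)=0.0000; B=V−Δ·S=0.0000
Node (1,1) S=174.4100: V=(p*·13.7687+(1−p*)·0.0000)/1.02=7.8743; Δ=(13.7687−0.0000)/(186.6187−165.6895)=0.6579; B=V−Δ·S=-106.8649
Node (0,0) S=163.0000: V=(p*·7.8743+(1−p*)·0.0000)/1.02=4.5033; Δ=(7.8743−0.0000)/(174.4100−154.8500)=0.4026; B=V−Δ·S=-61.1156
Check: Δ(0,0)·S0 + B(0,0) = 4.5033 = V0.

(0,0): Delta=0.4026 Bond=-61.1156
(1,0): Delta=0.0000 Bond=0.0000
(1,1): Delta=0.6579 Bond=-106.8649
V0=4.5033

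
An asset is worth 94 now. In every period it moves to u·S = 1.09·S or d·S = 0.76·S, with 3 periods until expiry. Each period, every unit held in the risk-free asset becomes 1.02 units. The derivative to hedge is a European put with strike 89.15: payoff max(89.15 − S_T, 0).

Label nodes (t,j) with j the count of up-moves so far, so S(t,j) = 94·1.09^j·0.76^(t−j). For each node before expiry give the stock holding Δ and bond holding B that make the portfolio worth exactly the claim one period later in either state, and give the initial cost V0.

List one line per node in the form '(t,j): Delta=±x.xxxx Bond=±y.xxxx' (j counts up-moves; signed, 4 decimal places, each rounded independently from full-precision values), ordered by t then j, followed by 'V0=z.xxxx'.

Since d<R<u, set p* = (R−d)/(u−d) = 0.7879; price each node as the discounted p*-expectation of its children.
Terminal values V(3,·): V(3,0)=47.8863, V(3,1)=29.9691, V(3,2)=4.2721, V(3,3)=0.0000
Node (2,0) S=54.2944: V=(p*·29.9691+(1−p*)·47.8863)/1.02=33.1076; Δ=(29.9691−47.8863)/(59.1809−41.2637)=-1.0000; B=V−Δ·S=87.4020
Node (2,1) S=77.8696: V=(p*·4.2721+(1−p*)·29.9691)/1.02=9.5324; Δ=(4.2721−29.9691)/(84.8779−59.1809)=-1.0000; B=V−Δ·S=87.4020
Node (2,2) S=111.6814: V=(p*·0.0000+(1−p*)·4.2721)/1.02=0.8884; Δ=(0.0000−4.2721)/(121.7327−84.8779)=-0.1159; B=V−Δ·S=13.8343
Node (1,0) S=71.4400: V=(p*·9.5324+(1−p*)·33.1076)/1.02=14.2482; Δ=(9.5324−33.1076)/(77.8696−54.2944)=-1.0000; B=V−Δ·S=85.6882
Node (1,1) S=102.4600: V=(p*·0.8884+(1−p*)·9.5324)/1.02=2.6686; Δ=(0.8884−9.5324)/(111.6814−77.8696)=-0.2556; B=V−Δ·S=28.8623
Node (0,0) S=94.0000: V=(p*·2.6686+(1−p*)·14.2482)/1.02=5.0244; Δ=(2.6686−14.2482)/(102.4600−71.4400)=-0.3733; B=V−Δ·S=40.1140
The time-0 hedge costs 5.0244, which is the no-arbitrage price.

(0,0): Delta=-0.3733 Bond=40.1140
(1,0): Delta=-1.0000 Bond=85.6882
(1,1): Delta=-0.2556 Bond=28.8623
(2,0): Delta=-1.0000 Bond=87.4020
(2,1): Delta=-1.0000 Bond=87.4020
(2,2): Delta=-0.1159 Bond=13.8343
V0=5.0244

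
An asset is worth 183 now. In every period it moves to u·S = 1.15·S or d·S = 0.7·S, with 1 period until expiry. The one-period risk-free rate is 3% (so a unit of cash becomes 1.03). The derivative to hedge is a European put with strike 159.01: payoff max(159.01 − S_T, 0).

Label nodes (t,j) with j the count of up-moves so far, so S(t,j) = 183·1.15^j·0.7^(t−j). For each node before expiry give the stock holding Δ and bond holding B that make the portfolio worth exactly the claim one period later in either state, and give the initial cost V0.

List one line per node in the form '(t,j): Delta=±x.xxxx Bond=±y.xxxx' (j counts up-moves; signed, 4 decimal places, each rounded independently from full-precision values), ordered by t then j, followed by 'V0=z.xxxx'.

(0,0): Delta=-0.3753 Bond=76.6915
V0=8.0026

The replicating-portfolio and risk-neutral prices coincide; use p* = (1.03−0.7)/(1.15−0.7) = 0.7333 for the latter.
At expiry t=1: V(1,0)=30.9100, V(1,1)=0.0000
Node (0,0) S=183.0000: V=(p*·0.0000+(1−p*)·30.9100)/1.03=8.0026; Δ=(0.0000−30.9100)/(210.4500−128.1000)=-0.3753; B=V−Δ·S=76.6915
Each (Δ,B) replicates both successor values, so the strategy is self-financing and V0 is arbitrage-free.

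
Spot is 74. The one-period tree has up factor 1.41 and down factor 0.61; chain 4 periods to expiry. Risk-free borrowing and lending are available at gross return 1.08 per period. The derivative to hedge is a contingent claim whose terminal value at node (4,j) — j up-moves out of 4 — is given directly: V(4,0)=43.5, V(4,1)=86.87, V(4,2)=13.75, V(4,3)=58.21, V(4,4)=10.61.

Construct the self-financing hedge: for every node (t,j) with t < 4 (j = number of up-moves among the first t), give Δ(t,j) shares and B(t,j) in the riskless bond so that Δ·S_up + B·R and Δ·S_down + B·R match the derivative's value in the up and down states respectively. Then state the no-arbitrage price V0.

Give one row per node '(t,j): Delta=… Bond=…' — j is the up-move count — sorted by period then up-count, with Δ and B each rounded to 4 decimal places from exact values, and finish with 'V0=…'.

Risk-neutral probability p* = (R−d)/(u−d) = (1.08−0.61)/(1.41−0.61) = 0.5875.
Payoff layer (t=4): V(4,0)=43.5000, V(4,1)=86.8700, V(4,2)=13.7500, V(4,3)=58.2100, V(4,4)=10.6100
Node (3,0) S=16.7966: V=(p*·86.8700+(1−p*)·43.5000)/1.08=63.8703; Δ=(86.8700−43.5000)/(23.6832−10.2459)=3.2276; B=V−Δ·S=9.6578
Node (3,1) S=38.8249: V=(p*·13.7500+(1−p*)·86.8700)/1.08=40.6593; Δ=(13.7500−86.8700)/(54.7431−23.6832)=-2.3542; B=V−Δ·S=132.0593
Node (3,2) S=89.7428: V=(p*·58.2100+(1−p*)·13.7500)/1.08=36.9169; Δ=(58.2100−13.7500)/(126.5374−54.7431)=0.6193; B=V−Δ·S=-18.6581
Node (3,3) S=207.4384: V=(p*·10.6100+(1−p*)·58.2100)/1.08=28.0046; Δ=(10.6100−58.2100)/(292.4881−126.5374)=-0.2868; B=V−Δ·S=87.5046
Node (2,0) S=27.5354: V=(p*·40.6593+(1−p*)·63.8703)/1.08=46.5128; Δ=(40.6593−63.8703)/(38.8249−16.7966)=-1.0537; B=V−Δ·S=75.5265
Node (2,1) S=63.6474: V=(p*·36.9169+(1−p*)·40.6593)/1.08=35.6117; Δ=(36.9169−40.6593)/(89.7428−38.8249)=-0.0735; B=V−Δ·S=40.2896
Node (2,2) S=147.1194: V=(p*·28.0046+(1−p*)·36.9169)/1.08=29.3342; Δ=(28.0046−36.9169)/(207.4384−89.7428)=-0.0757; B=V−Δ·S=40.4745
Node (1,0) S=45.1400: V=(p*·35.6117+(1−p*)·46.5128)/1.08=37.1374; Δ=(35.6117−46.5128)/(63.6474−27.5354)=-0.3019; B=V−Δ·S=50.7638
Node (1,1) S=104.3400: V=(p*·29.3342+(1−p*)·35.6117)/1.08=29.5589; Δ=(29.3342−35.6117)/(147.1194−63.6474)=-0.0752; B=V−Δ·S=37.4058
Node (0,0) S=74.0000: V=(p*·29.5589+(1−p*)·37.1374)/1.08=30.2639; Δ=(29.5589−37.1374)/(104.3400−45.1400)=-0.1280; B=V−Δ·S=39.7370
Each (Δ,B) replicates both successor values, so the strategy is self-financing and V0 is arbitrage-free.

(0,0): Delta=-0.1280 Bond=39.7370
(1,0): Delta=-0.3019 Bond=50.7638
(1,1): Delta=-0.0752 Bond=37.4058
(2,0): Delta=-1.0537 Bond=75.5265
(2,1): Delta=-0.0735 Bond=40.2896
(2,2): Delta=-0.0757 Bond=40.4745
(3,0): Delta=3.2276 Bond=9.6578
(3,1): Delta=-2.3542 Bond=132.0593
(3,2): Delta=0.6193 Bond=-18.6581
(3,3): Delta=-0.2868 Bond=87.5046
V0=30.2639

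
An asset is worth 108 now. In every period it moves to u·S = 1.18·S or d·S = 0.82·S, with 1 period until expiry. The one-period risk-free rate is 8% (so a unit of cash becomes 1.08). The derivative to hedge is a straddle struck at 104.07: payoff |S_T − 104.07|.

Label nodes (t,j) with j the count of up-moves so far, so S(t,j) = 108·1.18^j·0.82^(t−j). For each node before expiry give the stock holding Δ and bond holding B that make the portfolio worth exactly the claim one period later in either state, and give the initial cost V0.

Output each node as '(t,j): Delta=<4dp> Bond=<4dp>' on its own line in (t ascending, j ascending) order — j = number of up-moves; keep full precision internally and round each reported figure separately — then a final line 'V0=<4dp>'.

(0,0): Delta=0.2022 Bond=-2.2160
V0=19.6173

Since d<R<u, set p* = (R−d)/(u−d) = 0.7222; price each node as the discounted p*-expectation of its children.
At expiry t=1: V(1,0)=15.5100, V(1,1)=23.3700
  t=0,j=0: stock 108.0000 → up 127.4400 (V=23.3700), down 88.5600 (V=15.5100). Price 19.6173; hedge Δ=0.2022, bond B=-2.2160.
Self-financing check: at every node Δ·S+B equals the discounted successor values.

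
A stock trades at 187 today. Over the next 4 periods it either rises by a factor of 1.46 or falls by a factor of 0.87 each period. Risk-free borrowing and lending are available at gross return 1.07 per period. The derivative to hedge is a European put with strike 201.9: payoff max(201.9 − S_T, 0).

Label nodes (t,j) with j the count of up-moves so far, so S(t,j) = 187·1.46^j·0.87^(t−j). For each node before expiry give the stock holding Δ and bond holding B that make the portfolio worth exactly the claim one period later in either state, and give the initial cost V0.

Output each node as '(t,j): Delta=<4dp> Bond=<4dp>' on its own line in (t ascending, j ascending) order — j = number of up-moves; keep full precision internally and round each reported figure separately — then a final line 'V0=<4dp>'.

The replicating-portfolio and risk-neutral prices coincide; use p* = (1.07−0.87)/(1.46−0.87) = 0.3390 for the latter.
Terminal values V(4,·): V(4,0)=94.7681, V(4,1)=22.1155, V(4,2)=0.0000, V(4,3)=0.0000, V(4,4)=0.0000
  t=3,j=0: stock 123.1401 → up 179.7845 (V=22.1155), down 107.1319 (V=94.7681). Price 65.5515; hedge Δ=-1.0000, bond B=188.6916.
  t=3,j=1: stock 206.6488 → up 301.7073 (V=0.0000), down 179.7845 (V=22.1155). Price 13.6624; hedge Δ=-0.1814, bond B=51.1463.
  t=3,j=2: stock 346.7900 → up 506.3134 (V=0.0000), down 301.7073 (V=0.0000). Price 0.0000; hedge Δ=0.0000, bond B=0.0000.
  t=3,j=3: stock 581.9694 → up 849.6754 (V=0.0000), down 506.3134 (V=0.0000). Price 0.0000; hedge Δ=0.0000, bond B=0.0000.
  t=2,j=0: stock 141.5403 → up 206.6488 (V=13.6624), down 123.1401 (V=65.5515). Price 44.8243; hedge Δ=-0.6214, bond B=132.7720.
  t=2,j=1: stock 237.5274 → up 346.7900 (V=0.0000), down 206.6488 (V=13.6624). Price 8.4402; hedge Δ=-0.0975, bond B=31.5968.
  t=2,j=2: stock 398.6092 → up 581.9694 (V=0.0000), down 346.7900 (V=0.0000). Price 0.0000; hedge Δ=0.0000, bond B=0.0000.
  t=1,j=0: stock 162.6900 → up 237.5274 (V=8.4402), down 141.5403 (V=44.8243). Price 30.3651; hedge Δ=-0.3791, bond B=92.0330.
  t=1,j=1: stock 273.0200 → up 398.6092 (V=0.0000), down 237.5274 (V=8.4402). Price 5.2141; hedge Δ=-0.0524, bond B=19.5196.
  t=0,j=0: stock 187.0000 → up 273.0200 (V=5.2141), down 162.6900 (V=30.3651). Price 20.4106; hedge Δ=-0.2280, bond B=63.0394.
Root portfolio cost Δ·187+B reproduces V0=20.4106.

(0,0): Delta=-0.2280 Bond=63.0394
(1,0): Delta=-0.3791 Bond=92.0330
(1,1): Delta=-0.0524 Bond=19.5196
(2,0): Delta=-0.6214 Bond=132.7720
(2,1): Delta=-0.0975 Bond=31.5968
(2,2): Delta=0.0000 Bond=0.0000
(3,0): Delta=-1.0000 Bond=188.6916
(3,1): Delta=-0.1814 Bond=51.1463
(3,2): Delta=0.0000 Bond=0.0000
(3,3): Delta=0.0000 Bond=0.0000
V0=20.4106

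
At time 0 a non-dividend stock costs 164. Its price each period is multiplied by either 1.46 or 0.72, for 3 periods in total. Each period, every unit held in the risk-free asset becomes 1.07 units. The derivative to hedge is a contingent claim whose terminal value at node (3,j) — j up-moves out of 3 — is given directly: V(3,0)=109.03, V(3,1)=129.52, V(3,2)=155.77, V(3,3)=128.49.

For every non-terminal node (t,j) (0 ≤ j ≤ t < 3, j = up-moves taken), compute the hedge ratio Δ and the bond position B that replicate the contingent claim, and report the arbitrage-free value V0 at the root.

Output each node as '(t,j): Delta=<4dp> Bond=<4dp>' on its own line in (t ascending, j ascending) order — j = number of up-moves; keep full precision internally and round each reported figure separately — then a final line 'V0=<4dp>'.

No-arbitrage ⇒ martingale measure with p* = (R−d)/(u−d) = 0.4730.
Terminal values V(3,·): V(3,0)=109.0300, V(3,1)=129.5200, V(3,2)=155.7700, V(3,3)=128.4900
Node (2,0) S=85.0176: V=(p*·129.5200+(1−p*)·109.0300)/1.07=110.9544; Δ=(129.5200−109.0300)/(124.1257−61.2127)=0.3257; B=V−Δ·S=83.2652
Node (2,1) S=172.3968: V=(p*·155.7700+(1−p*)·129.5200)/1.07=132.6500; Δ=(155.7700−129.5200)/(251.6993−124.1257)=0.2058; B=V−Δ·S=97.1771
Node (2,2) S=349.5824: V=(p*·128.4900+(1−p*)·155.7700)/1.07=133.5208; Δ=(128.4900−155.7700)/(510.3903−251.6993)=-0.1055; B=V−Δ·S=170.3857
Node (1,0) S=118.0800: V=(p*·132.6500+(1−p*)·110.9544)/1.07=113.2858; Δ=(132.6500−110.9544)/(172.3968−85.0176)=0.2483; B=V−Δ·S=83.9674
Node (1,1) S=239.4400: V=(p*·133.5208+(1−p*)·132.6500)/1.07=124.3569; Δ=(133.5208−132.6500)/(349.5824−172.3968)=0.0049; B=V−Δ·S=123.1802
Node (0,0) S=164.0000: V=(p*·124.3569+(1−p*)·113.2858)/1.07=110.7684; Δ=(124.3569−113.2858)/(239.4400−118.0800)=0.0912; B=V−Δ·S=95.8075
Each (Δ,B) replicates both successor values, so the strategy is self-financing and V0 is arbitrage-free.

(0,0): Delta=0.0912 Bond=95.8075
(1,0): Delta=0.2483 Bond=83.9674
(1,1): Delta=0.0049 Bond=123.1802
(2,0): Delta=0.3257 Bond=83.2652
(2,1): Delta=0.2058 Bond=97.1771
(2,2): Delta=-0.1055 Bond=170.3857
V0=110.7684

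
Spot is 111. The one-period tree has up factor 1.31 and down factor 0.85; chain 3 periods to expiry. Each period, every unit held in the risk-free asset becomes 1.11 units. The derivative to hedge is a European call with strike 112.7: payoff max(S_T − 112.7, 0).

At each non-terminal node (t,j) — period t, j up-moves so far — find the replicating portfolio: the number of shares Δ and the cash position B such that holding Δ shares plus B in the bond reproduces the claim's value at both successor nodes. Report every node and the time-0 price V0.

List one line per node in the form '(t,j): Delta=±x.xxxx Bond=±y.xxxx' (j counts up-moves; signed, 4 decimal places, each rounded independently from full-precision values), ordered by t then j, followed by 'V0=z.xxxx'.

Under the risk-neutral measure, an up-move has probability p* = (R−d)/(u−d) = 0.5652 and values discount at R = 1.11.
Terminal values V(3,·): V(3,0)=0.0000, V(3,1)=0.0000, V(3,2)=49.2140, V(3,3)=136.8381
(2,0): S=80.1975. Δ = (V_up−V_dn)/(S_up−S_dn) = (0.0000−0.0000)/(105.0587−68.1679) = 0.0000. V = [p*·0.0000 + (1−p*)·0.0000]/1.11 = 0.0000. B = V − Δ·S = 0.0000.
(2,1): S=123.5985. Δ = (V_up−V_dn)/(S_up−S_dn) = (49.2140−0.0000)/(161.9140−105.0587) = 0.8656. V = [p*·49.2140 + (1−p*)·0.0000]/1.11 = 25.0600. B = V − Δ·S = -81.9270.
(2,2): S=190.4871. Δ = (V_up−V_dn)/(S_up−S_dn) = (136.8381−49.2140)/(249.5381−161.9140) = 1.0000. V = [p*·136.8381 + (1−p*)·49.2140]/1.11 = 88.9556. B = V − Δ·S = -101.5315.
(1,0): S=94.3500. Δ = (V_up−V_dn)/(S_up−S_dn) = (25.0600−0.0000)/(123.5985−80.1975) = 0.5774. V = [p*·25.0600 + (1−p*)·0.0000]/1.11 = 12.7607. B = V − Δ·S = -41.7176.
(1,1): S=145.4100. Δ = (V_up−V_dn)/(S_up−S_dn) = (88.9556−25.0600)/(190.4871−123.5985) = 0.9553. V = [p*·88.9556 + (1−p*)·25.0600]/1.11 = 55.1125. B = V − Δ·S = -83.7908.
(0,0): S=111.0000. Δ = (V_up−V_dn)/(S_up−S_dn) = (55.1125−12.7607)/(145.4100−94.3500) = 0.8295. V = [p*·55.1125 + (1−p*)·12.7607]/1.11 = 33.0619. B = V − Δ·S = -59.0073.
The time-0 hedge costs 33.0619, which is the no-arbitrage price.

(0,0): Delta=0.8295 Bond=-59.0073
(1,0): Delta=0.5774 Bond=-41.7176
(1,1): Delta=0.9553 Bond=-83.7908
(2,0): Delta=0.0000 Bond=0.0000
(2,1): Delta=0.8656 Bond=-81.9270
(2,2): Delta=1.0000 Bond=-101.5315
V0=33.0619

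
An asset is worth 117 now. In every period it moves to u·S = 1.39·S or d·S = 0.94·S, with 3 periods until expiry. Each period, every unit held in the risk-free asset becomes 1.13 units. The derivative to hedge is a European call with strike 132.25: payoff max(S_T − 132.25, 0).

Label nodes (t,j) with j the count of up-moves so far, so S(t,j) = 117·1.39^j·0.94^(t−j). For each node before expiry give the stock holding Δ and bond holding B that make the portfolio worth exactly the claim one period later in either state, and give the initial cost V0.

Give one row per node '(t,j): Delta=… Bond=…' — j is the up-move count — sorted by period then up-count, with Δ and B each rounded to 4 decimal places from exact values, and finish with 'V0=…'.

(0,0): Delta=0.8259 Bond=-66.5922
(1,0): Delta=0.6377 Bond=-54.5523
(1,1): Delta=1.0000 Bond=-103.5711
(2,0): Delta=0.2461 Bond=-21.1659
(2,1): Delta=1.0000 Bond=-117.0354
(2,2): Delta=1.0000 Bond=-117.0354
V0=30.0323

Risk-neutral probability p* = (R−d)/(u−d) = (1.13−0.94)/(1.39−0.94) = 0.4222.
Terminal payoffs: V(3,0)=0.0000, V(3,1)=11.4499, V(3,2)=80.2424, V(3,3)=181.9674
Node (2,0) S=103.3812: V=(p*·11.4499+(1−p*)·0.0000)/1.13=4.2782; Δ=(11.4499−0.0000)/(143.6999−97.1783)=0.2461; B=V−Δ·S=-21.1659
Node (2,1) S=152.8722: V=(p*·80.2424+(1−p*)·11.4499)/1.13=35.8368; Δ=(80.2424−11.4499)/(212.4924−143.6999)=1.0000; B=V−Δ·S=-117.0354
Node (2,2) S=226.0557: V=(p*·181.9674+(1−p*)·80.2424)/1.13=109.0203; Δ=(181.9674−80.2424)/(314.2174−212.4924)=1.0000; B=V−Δ·S=-117.0354
Node (1,0) S=109.9800: V=(p*·35.8368+(1−p*)·4.2782)/1.13=15.5778; Δ=(35.8368−4.2782)/(152.8722−103.3812)=0.6377; B=V−Δ·S=-54.5523
Node (1,1) S=162.6300: V=(p*·109.0203+(1−p*)·35.8368)/1.13=59.0589; Δ=(109.0203−35.8368)/(226.0557−152.8722)=1.0000; B=V−Δ·S=-103.5711
Node (0,0) S=117.0000: V=(p*·59.0589+(1−p*)·15.5778)/1.13=30.0323; Δ=(59.0589−15.5778)/(162.6300−109.9800)=0.8259; B=V−Δ·S=-66.5922
Check: Δ(0,0)·S0 + B(0,0) = 30.0323 = V0.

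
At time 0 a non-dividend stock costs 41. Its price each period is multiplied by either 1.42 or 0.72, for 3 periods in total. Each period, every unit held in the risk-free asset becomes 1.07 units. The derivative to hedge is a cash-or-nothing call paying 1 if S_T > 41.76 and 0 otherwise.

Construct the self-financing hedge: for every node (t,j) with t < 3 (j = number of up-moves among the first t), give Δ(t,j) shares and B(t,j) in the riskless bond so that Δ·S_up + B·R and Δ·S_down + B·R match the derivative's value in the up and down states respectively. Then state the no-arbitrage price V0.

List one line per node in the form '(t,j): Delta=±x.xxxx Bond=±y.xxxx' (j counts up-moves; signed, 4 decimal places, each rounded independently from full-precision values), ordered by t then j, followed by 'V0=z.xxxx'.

(0,0): Delta=0.0152 Bond=-0.2157
(1,0): Delta=0.0226 Bond=-0.4492
(1,1): Delta=0.0115 Bond=-0.0125
(2,0): Delta=0.0000 Bond=0.0000
(2,1): Delta=0.0341 Bond=-0.9613
(2,2): Delta=0.0000 Bond=0.9346
V0=0.4081

Since d<R<u, set p* = (R−d)/(u−d) = 0.5000; price each node as the discounted p*-expectation of its children.
At expiry t=3: V(3,0)=0.0000, V(3,1)=0.0000, V(3,2)=1.0000, V(3,3)=1.0000
Node (2,0) S=21.2544: V=(p*·0.0000+(1−p*)·0.0000)/1.07=0.0000; Δ=(0.0000−0.0000)/(30.1812−15.3032)=0.0000; B=V−Δ·S=0.0000
Node (2,1) S=41.9184: V=(p*·1.0000+(1−p*)·0.0000)/1.07=0.4673; Δ=(1.0000−0.0000)/(59.5241−30.1812)=0.0341; B=V−Δ·S=-0.9613
Node (2,2) S=82.6724: V=(p*·1.0000+(1−p*)·1.0000)/1.07=0.9346; Δ=(1.0000−1.0000)/(117.3948−59.5241)=0.0000; B=V−Δ·S=0.9346
Node (1,0) S=29.5200: V=(p*·0.4673+(1−p*)·0.0000)/1.07=0.2184; Δ=(0.4673−0.0000)/(41.9184−21.2544)=0.0226; B=V−Δ·S=-0.4492
Node (1,1) S=58.2200: V=(p*·0.9346+(1−p*)·0.4673)/1.07=0.6551; Δ=(0.9346−0.4673)/(82.6724−41.9184)=0.0115; B=V−Δ·S=-0.0125
Node (0,0) S=41.0000: V=(p*·0.6551+(1−p*)·0.2184)/1.07=0.4081; Δ=(0.6551−0.2184)/(58.2200−29.5200)=0.0152; B=V−Δ·S=-0.2157
Check: Δ(0,0)·S0 + B(0,0) = 0.4081 = V0.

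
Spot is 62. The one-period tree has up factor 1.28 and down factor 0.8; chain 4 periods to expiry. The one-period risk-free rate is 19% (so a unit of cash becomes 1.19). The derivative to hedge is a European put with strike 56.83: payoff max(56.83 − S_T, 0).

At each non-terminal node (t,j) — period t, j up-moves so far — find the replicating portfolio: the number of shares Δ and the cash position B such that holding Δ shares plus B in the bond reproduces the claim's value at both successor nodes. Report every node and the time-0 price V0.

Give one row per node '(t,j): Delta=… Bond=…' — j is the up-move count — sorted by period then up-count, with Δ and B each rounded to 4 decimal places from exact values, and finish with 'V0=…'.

Since d<R<u, set p* = (R−d)/(u−d) = 0.8125; price each node as the discounted p*-expectation of its children.
At expiry t=4: V(4,0)=31.4348, V(4,1)=16.1977, V(4,2)=0.0000, V(4,3)=0.0000, V(4,4)=0.0000
Node (3,0) S=31.7440: V=(p*·16.1977+(1−p*)·31.4348)/1.19=16.0123; Δ=(16.1977−31.4348)/(40.6323−25.3952)=-1.0000; B=V−Δ·S=47.7563
Node (3,1) S=50.7904: V=(p*·0.0000+(1−p*)·16.1977)/1.19=2.5522; Δ=(0.0000−16.1977)/(65.0117−40.6323)=-0.6644; B=V−Δ·S=36.2973
Node (3,2) S=81.2646: V=(p*·0.0000+(1−p*)·0.0000)/1.19=0.0000; Δ=(0.0000−0.0000)/(104.0187−65.0117)=0.0000; B=V−Δ·S=0.0000
Node (3,3) S=130.0234: V=(p*·0.0000+(1−p*)·0.0000)/1.19=0.0000; Δ=(0.0000−0.0000)/(166.4300−104.0187)=0.0000; B=V−Δ·S=0.0000
Node (2,0) S=39.6800: V=(p*·2.5522+(1−p*)·16.0123)/1.19=4.2655; Δ=(2.5522−16.0123)/(50.7904−31.7440)=-0.7067; B=V−Δ·S=32.3075
Node (2,1) S=63.4880: V=(p*·0.0000+(1−p*)·2.5522)/1.19=0.4021; Δ=(0.0000−2.5522)/(81.2646−50.7904)=-0.0837; B=V−Δ·S=5.7191
Node (2,2) S=101.5808: V=(p*·0.0000+(1−p*)·0.0000)/1.19=0.0000; Δ=(0.0000−0.0000)/(130.0234−81.2646)=0.0000; B=V−Δ·S=0.0000
Node (1,0) S=49.6000: V=(p*·0.4021+(1−p*)·4.2655)/1.19=0.9466; Δ=(0.4021−4.2655)/(63.4880−39.6800)=-0.1623; B=V−Δ·S=8.9953
Node (1,1) S=79.3600: V=(p*·0.0000+(1−p*)·0.4021)/1.19=0.0634; Δ=(0.0000−0.4021)/(101.5808−63.4880)=-0.0106; B=V−Δ·S=0.9011
Node (0,0) S=62.0000: V=(p*·0.0634+(1−p*)·0.9466)/1.19=0.1924; Δ=(0.0634−0.9466)/(79.3600−49.6000)=-0.0297; B=V−Δ·S=2.0326
Each (Δ,B) replicates both successor values, so the strategy is self-financing and V0 is arbitrage-free.

(0,0): Delta=-0.0297 Bond=2.0326
(1,0): Delta=-0.1623 Bond=8.9953
(1,1): Delta=-0.0106 Bond=0.9011
(2,0): Delta=-0.7067 Bond=32.3075
(2,1): Delta=-0.0837 Bond=5.7191
(2,2): Delta=0.0000 Bond=0.0000
(3,0): Delta=-1.0000 Bond=47.7563
(3,1): Delta=-0.6644 Bond=36.2973
(3,2): Delta=0.0000 Bond=0.0000
(3,3): Delta=0.0000 Bond=0.0000
V0=0.1924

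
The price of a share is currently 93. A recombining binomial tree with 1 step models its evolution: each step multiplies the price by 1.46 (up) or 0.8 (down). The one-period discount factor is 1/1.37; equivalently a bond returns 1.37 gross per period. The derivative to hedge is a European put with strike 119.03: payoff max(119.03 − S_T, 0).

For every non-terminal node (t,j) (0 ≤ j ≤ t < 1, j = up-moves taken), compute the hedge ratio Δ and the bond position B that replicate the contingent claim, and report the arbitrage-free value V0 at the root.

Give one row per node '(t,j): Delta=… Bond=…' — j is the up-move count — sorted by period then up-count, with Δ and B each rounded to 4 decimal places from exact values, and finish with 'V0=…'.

Under the risk-neutral measure, an up-move has probability p* = (R−d)/(u−d) = 0.8636 and values discount at R = 1.37.
Terminal payoffs: V(1,0)=44.6300, V(1,1)=0.0000
Node (0,0) S=93.0000: V=(p*·0.0000+(1−p*)·44.6300)/1.37=4.4423; Δ=(0.0000−44.6300)/(135.7800−74.4000)=-0.7271; B=V−Δ·S=72.0635
Self-financing check: at every node Δ·S+B equals the discounted successor values.

(0,0): Delta=-0.7271 Bond=72.0635
V0=4.4423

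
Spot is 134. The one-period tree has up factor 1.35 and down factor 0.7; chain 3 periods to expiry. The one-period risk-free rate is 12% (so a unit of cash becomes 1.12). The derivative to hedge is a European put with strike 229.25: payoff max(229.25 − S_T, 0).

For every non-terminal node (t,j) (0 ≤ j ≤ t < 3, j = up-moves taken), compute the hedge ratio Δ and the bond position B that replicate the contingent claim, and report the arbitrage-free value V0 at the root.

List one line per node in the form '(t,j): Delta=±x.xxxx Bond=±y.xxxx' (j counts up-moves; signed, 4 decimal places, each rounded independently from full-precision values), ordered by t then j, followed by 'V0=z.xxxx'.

Risk-neutral probability p* = (R−d)/(u−d) = (1.12−0.7)/(1.35−0.7) = 0.6462.
Terminal values V(3,·): V(3,0)=183.2880, V(3,1)=140.6090, V(3,2)=58.2995, V(3,3)=0.0000
Node (2,0) S=65.6600: V=(p*·140.6090+(1−p*)·183.2880)/1.12=139.0275; Δ=(140.6090−183.2880)/(88.6410−45.9620)=-1.0000; B=V−Δ·S=204.6875
Node (2,1) S=126.6300: V=(p*·58.2995+(1−p*)·140.6090)/1.12=78.0575; Δ=(58.2995−140.6090)/(170.9505−88.6410)=-1.0000; B=V−Δ·S=204.6875
Node (2,2) S=244.2150: V=(p*·0.0000+(1−p*)·58.2995)/1.12=18.4188; Δ=(0.0000−58.2995)/(329.6903−170.9505)=-0.3673; B=V−Δ·S=108.1103
Node (1,0) S=93.8000: V=(p*·78.0575+(1−p*)·139.0275)/1.12=88.9567; Δ=(78.0575−139.0275)/(126.6300−65.6600)=-1.0000; B=V−Δ·S=182.7567
Node (1,1) S=180.9000: V=(p*·18.4188+(1−p*)·78.0575)/1.12=35.2873; Δ=(18.4188−78.0575)/(244.2150−126.6300)=-0.5072; B=V−Δ·S=127.0391
Node (0,0) S=134.0000: V=(p*·35.2873+(1−p*)·88.9567)/1.12=48.4625; Δ=(35.2873−88.9567)/(180.9000−93.8000)=-0.6162; B=V−Δ·S=131.0309
Check: Δ(0,0)·S0 + B(0,0) = 48.4625 = V0.

(0,0): Delta=-0.6162 Bond=131.0309
(1,0): Delta=-1.0000 Bond=182.7567
(1,1): Delta=-0.5072 Bond=127.0391
(2,0): Delta=-1.0000 Bond=204.6875
(2,1): Delta=-1.0000 Bond=204.6875
(2,2): Delta=-0.3673 Bond=108.1103
V0=48.4625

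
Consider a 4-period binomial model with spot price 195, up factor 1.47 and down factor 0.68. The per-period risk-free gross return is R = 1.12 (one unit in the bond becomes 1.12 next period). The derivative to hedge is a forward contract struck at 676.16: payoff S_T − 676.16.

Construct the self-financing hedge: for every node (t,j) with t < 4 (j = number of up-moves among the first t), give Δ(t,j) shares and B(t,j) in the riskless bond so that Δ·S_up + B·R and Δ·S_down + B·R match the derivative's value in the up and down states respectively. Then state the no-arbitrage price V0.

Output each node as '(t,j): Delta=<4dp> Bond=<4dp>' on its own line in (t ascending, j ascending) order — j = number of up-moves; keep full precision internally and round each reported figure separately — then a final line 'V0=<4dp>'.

Since d<R<u, set p* = (R−d)/(u−d) = 0.5570; price each node as the discounted p*-expectation of its children.
Terminal values V(4,·): V(4,0)=-634.4663, V(4,1)=-586.0281, V(4,2)=-481.3160, V(4,3)=-254.9531, V(4,4)=234.3903
(3,0): S=61.3142. Δ = (V_up−V_dn)/(S_up−S_dn) = (-586.0281−-634.4663)/(90.1319−41.6937) = 1.0000. V = [p*·-586.0281 + (1−p*)·-634.4663]/1.12 = -542.4000. B = V − Δ·S = -603.7143.
(3,1): S=132.5470. Δ = (V_up−V_dn)/(S_up−S_dn) = (-481.3160−-586.0281)/(194.8440−90.1319) = 1.0000. V = [p*·-481.3160 + (1−p*)·-586.0281]/1.12 = -471.1673. B = V − Δ·S = -603.7143.
(3,2): S=286.5353. Δ = (V_up−V_dn)/(S_up−S_dn) = (-254.9531−-481.3160)/(421.2069−194.8440) = 1.0000. V = [p*·-254.9531 + (1−p*)·-481.3160]/1.12 = -317.1789. B = V − Δ·S = -603.7143.
(3,3): S=619.4220. Δ = (V_up−V_dn)/(S_up−S_dn) = (234.3903−-254.9531)/(910.5503−421.2069) = 1.0000. V = [p*·234.3903 + (1−p*)·-254.9531]/1.12 = 15.7077. B = V − Δ·S = -603.7143.
(2,0): S=90.1680. Δ = (V_up−V_dn)/(S_up−S_dn) = (-471.1673−-542.4000)/(132.5470−61.3142) = 1.0000. V = [p*·-471.1673 + (1−p*)·-542.4000]/1.12 = -448.8626. B = V − Δ·S = -539.0306.
(2,1): S=194.9220. Δ = (V_up−V_dn)/(S_up−S_dn) = (-317.1789−-471.1673)/(286.5353−132.5470) = 1.0000. V = [p*·-317.1789 + (1−p*)·-471.1673]/1.12 = -344.1086. B = V − Δ·S = -539.0306.
(2,2): S=421.3755. Δ = (V_up−V_dn)/(S_up−S_dn) = (15.7077−-317.1789)/(619.4220−286.5353) = 1.0000. V = [p*·15.7077 + (1−p*)·-317.1789]/1.12 = -117.6551. B = V − Δ·S = -539.0306.
(1,0): S=132.6000. Δ = (V_up−V_dn)/(S_up−S_dn) = (-344.1086−-448.8626)/(194.9220−90.1680) = 1.0000. V = [p*·-344.1086 + (1−p*)·-448.8626]/1.12 = -348.6773. B = V − Δ·S = -481.2773.
(1,1): S=286.6500. Δ = (V_up−V_dn)/(S_up−S_dn) = (-117.6551−-344.1086)/(421.3755−194.9220) = 1.0000. V = [p*·-117.6551 + (1−p*)·-344.1086]/1.12 = -194.6273. B = V − Δ·S = -481.2773.
(0,0): S=195.0000. Δ = (V_up−V_dn)/(S_up−S_dn) = (-194.6273−-348.6773)/(286.6500−132.6000) = 1.0000. V = [p*·-194.6273 + (1−p*)·-348.6773]/1.12 = -234.7119. B = V − Δ·S = -429.7119.
Root portfolio cost Δ·195+B reproduces V0=-234.7119.

(0,0): Delta=1.0000 Bond=-429.7119
(1,0): Delta=1.0000 Bond=-481.2773
(1,1): Delta=1.0000 Bond=-481.2773
(2,0): Delta=1.0000 Bond=-539.0306
(2,1): Delta=1.0000 Bond=-539.0306
(2,2): Delta=1.0000 Bond=-539.0306
(3,0): Delta=1.0000 Bond=-603.7143
(3,1): Delta=1.0000 Bond=-603.7143
(3,2): Delta=1.0000 Bond=-603.7143
(3,3): Delta=1.0000 Bond=-603.7143
V0=-234.7119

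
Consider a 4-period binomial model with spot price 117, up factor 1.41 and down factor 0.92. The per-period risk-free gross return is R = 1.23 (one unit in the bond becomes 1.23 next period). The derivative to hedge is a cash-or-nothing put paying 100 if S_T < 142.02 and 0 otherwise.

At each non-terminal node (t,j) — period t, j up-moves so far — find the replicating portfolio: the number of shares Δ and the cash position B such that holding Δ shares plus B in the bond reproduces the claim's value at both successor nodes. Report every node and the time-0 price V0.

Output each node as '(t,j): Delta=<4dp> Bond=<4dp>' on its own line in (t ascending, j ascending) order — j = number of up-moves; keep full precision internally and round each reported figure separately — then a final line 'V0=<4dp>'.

Under the risk-neutral measure, an up-move has probability p* = (R−d)/(u−d) = 0.6327 and values discount at R = 1.23.
At expiry t=4: V(4,0)=100.0000, V(4,1)=100.0000, V(4,2)=0.0000, V(4,3)=0.0000, V(4,4)=0.0000
  t=3,j=0: stock 91.1065 → up 128.4602 (V=100.0000), down 83.8180 (V=100.0000). Price 81.3008; hedge Δ=0.0000, bond B=81.3008.
  t=3,j=1: stock 139.6306 → up 196.8792 (V=0.0000), down 128.4602 (V=100.0000). Price 29.8656; hedge Δ=-1.4616, bond B=233.9472.
  t=3,j=2: stock 213.9991 → up 301.7387 (V=0.0000), down 196.8792 (V=0.0000). Price 0.0000; hedge Δ=0.0000, bond B=0.0000.
  t=3,j=3: stock 327.9769 → up 462.4474 (V=0.0000), down 301.7387 (V=0.0000). Price 0.0000; hedge Δ=0.0000, bond B=0.0000.
  t=2,j=0: stock 99.0288 → up 139.6306 (V=29.8656), down 91.1065 (V=81.3008). Price 39.6424; hedge Δ=-1.0600, bond B=144.6122.
  t=2,j=1: stock 151.7724 → up 213.9991 (V=0.0000), down 139.6306 (V=29.8656). Price 8.9195; hedge Δ=-0.4016, bond B=69.8698.
  t=2,j=2: stock 232.6077 → up 327.9769 (V=0.0000), down 213.9991 (V=0.0000). Price 0.0000; hedge Δ=0.0000, bond B=0.0000.
  t=1,j=0: stock 107.6400 → up 151.7724 (V=8.9195), down 99.0288 (V=39.6424). Price 16.4272; hedge Δ=-0.5825, bond B=79.1270.
  t=1,j=1: stock 164.9700 → up 232.6077 (V=0.0000), down 151.7724 (V=8.9195). Price 2.6639; hedge Δ=-0.1103, bond B=20.8670.
  t=0,j=0: stock 117.0000 → up 164.9700 (V=2.6639), down 107.6400 (V=16.4272). Price 6.2763; hedge Δ=-0.2401, bond B=34.3647.
Check: Δ(0,0)·S0 + B(0,0) = 6.2763 = V0.

(0,0): Delta=-0.2401 Bond=34.3647
(1,0): Delta=-0.5825 Bond=79.1270
(1,1): Delta=-0.1103 Bond=20.8670
(2,0): Delta=-1.0600 Bond=144.6122
(2,1): Delta=-0.4016 Bond=69.8698
(2,2): Delta=0.0000 Bond=0.0000
(3,0): Delta=0.0000 Bond=81.3008
(3,1): Delta=-1.4616 Bond=233.9472
(3,2): Delta=0.0000 Bond=0.0000
(3,3): Delta=0.0000 Bond=0.0000
V0=6.2763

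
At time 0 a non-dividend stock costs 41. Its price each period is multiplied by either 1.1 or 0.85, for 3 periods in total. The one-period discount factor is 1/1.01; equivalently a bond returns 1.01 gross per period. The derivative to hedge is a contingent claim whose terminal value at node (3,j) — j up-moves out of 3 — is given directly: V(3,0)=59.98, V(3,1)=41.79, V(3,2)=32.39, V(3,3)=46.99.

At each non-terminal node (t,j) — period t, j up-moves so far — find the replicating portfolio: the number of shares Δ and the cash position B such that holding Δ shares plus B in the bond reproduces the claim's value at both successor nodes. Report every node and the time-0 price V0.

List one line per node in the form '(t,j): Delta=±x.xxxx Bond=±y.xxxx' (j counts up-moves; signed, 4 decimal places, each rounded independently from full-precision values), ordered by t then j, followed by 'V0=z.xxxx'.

(0,0): Delta=-0.0678 Bond=41.4510
(1,0): Delta=-1.4278 Bond=89.2632
(1,1): Delta=0.5234 Bond=15.2044
(2,0): Delta=-2.4562 Bond=120.6198
(2,1): Delta=-0.9808 Bond=73.0198
(2,2): Delta=1.1772 Bond=-17.0792
V0=38.6718

Since d<R<u, set p* = (R−d)/(u−d) = 0.6400; price each node as the discounted p*-expectation of its children.
Terminal payoffs: V(3,0)=59.9800, V(3,1)=41.7900, V(3,2)=32.3900, V(3,3)=46.9900
Node (2,0) S=29.6225: V=(p*·41.7900+(1−p*)·59.9800)/1.01=47.8598; Δ=(41.7900−59.9800)/(32.5847−25.1791)=-2.4562; B=V−Δ·S=120.6198
Node (2,1) S=38.3350: V=(p*·32.3900+(1−p*)·41.7900)/1.01=35.4198; Δ=(32.3900−41.7900)/(42.1685−32.5847)=-0.9808; B=V−Δ·S=73.0198
Node (2,2) S=49.6100: V=(p*·46.9900+(1−p*)·32.3900)/1.01=41.3208; Δ=(46.9900−32.3900)/(54.5710−42.1685)=1.1772; B=V−Δ·S=-17.0792
Node (1,0) S=34.8500: V=(p*·35.4198+(1−p*)·47.8598)/1.01=39.5032; Δ=(35.4198−47.8598)/(38.3350−29.6225)=-1.4278; B=V−Δ·S=89.2632
Node (1,1) S=45.1000: V=(p*·41.3208+(1−p*)·35.4198)/1.01=38.8084; Δ=(41.3208−35.4198)/(49.6100−38.3350)=0.5234; B=V−Δ·S=15.2044
Node (0,0) S=41.0000: V=(p*·38.8084+(1−p*)·39.5032)/1.01=38.6718; Δ=(38.8084−39.5032)/(45.1000−34.8500)=-0.0678; B=V−Δ·S=41.4510
Check: Δ(0,0)·S0 + B(0,0) = 38.6718 = V0.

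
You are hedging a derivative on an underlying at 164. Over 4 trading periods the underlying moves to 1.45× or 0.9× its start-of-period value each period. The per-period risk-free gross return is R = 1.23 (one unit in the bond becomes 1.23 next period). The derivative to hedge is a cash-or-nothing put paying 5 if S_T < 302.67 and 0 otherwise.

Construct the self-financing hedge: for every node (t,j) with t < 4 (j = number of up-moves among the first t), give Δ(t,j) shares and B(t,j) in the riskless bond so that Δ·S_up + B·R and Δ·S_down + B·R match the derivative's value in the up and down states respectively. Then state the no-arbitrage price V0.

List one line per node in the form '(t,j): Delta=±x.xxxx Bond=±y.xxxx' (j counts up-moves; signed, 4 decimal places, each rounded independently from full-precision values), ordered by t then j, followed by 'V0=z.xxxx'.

The replicating-portfolio and risk-neutral prices coincide; use p* = (1.23−0.9)/(1.45−0.9) = 0.6000 for the latter.
Terminal payoffs: V(4,0)=5.0000, V(4,1)=5.0000, V(4,2)=5.0000, V(4,3)=0.0000, V(4,4)=0.0000
  t=3,j=0: stock 119.5560 → up 173.3562 (V=5.0000), down 107.6004 (V=5.0000). Price 4.0650; hedge Δ=0.0000, bond B=4.0650.
  t=3,j=1: stock 192.6180 → up 279.2961 (V=5.0000), down 173.3562 (V=5.0000). Price 4.0650; hedge Δ=0.0000, bond B=4.0650.
  t=3,j=2: stock 310.3290 → up 449.9771 (V=0.0000), down 279.2961 (V=5.0000). Price 1.6260; hedge Δ=-0.0293, bond B=10.7169.
  t=3,j=3: stock 499.9745 → up 724.9630 (V=0.0000), down 449.9770 (V=0.0000). Price 0.0000; hedge Δ=0.0000, bond B=0.0000.
  t=2,j=0: stock 132.8400 → up 192.6180 (V=4.0650), down 119.5560 (V=4.0650). Price 3.3049; hedge Δ=0.0000, bond B=3.3049.
  t=2,j=1: stock 214.0200 → up 310.3290 (V=1.6260), down 192.6180 (V=4.0650). Price 2.1151; hedge Δ=-0.0207, bond B=6.5497.
  t=2,j=2: stock 344.8100 → up 499.9745 (V=0.0000), down 310.3290 (V=1.6260). Price 0.5288; hedge Δ=-0.0086, bond B=3.4852.
  t=1,j=0: stock 147.6000 → up 214.0200 (V=2.1151), down 132.8400 (V=3.3049). Price 2.1065; hedge Δ=-0.0147, bond B=4.2698.
  t=1,j=1: stock 237.8000 → up 344.8100 (V=0.5288), down 214.0200 (V=2.1151). Price 0.9458; hedge Δ=-0.0121, bond B=3.8301.
  t=0,j=0: stock 164.0000 → up 237.8000 (V=0.9458), down 147.6000 (V=2.1065). Price 1.1464; hedge Δ=-0.0129, bond B=3.2569.
Check: Δ(0,0)·S0 + B(0,0) = 1.1464 = V0.

(0,0): Delta=-0.0129 Bond=3.2569
(1,0): Delta=-0.0147 Bond=4.2698
(1,1): Delta=-0.0121 Bond=3.8301
(2,0): Delta=0.0000 Bond=3.3049
(2,1): Delta=-0.0207 Bond=6.5497
(2,2): Delta=-0.0086 Bond=3.4852
(3,0): Delta=0.0000 Bond=4.0650
(3,1): Delta=0.0000 Bond=4.0650
(3,2): Delta=-0.0293 Bond=10.7169
(3,3): Delta=0.0000 Bond=0.0000
V0=1.1464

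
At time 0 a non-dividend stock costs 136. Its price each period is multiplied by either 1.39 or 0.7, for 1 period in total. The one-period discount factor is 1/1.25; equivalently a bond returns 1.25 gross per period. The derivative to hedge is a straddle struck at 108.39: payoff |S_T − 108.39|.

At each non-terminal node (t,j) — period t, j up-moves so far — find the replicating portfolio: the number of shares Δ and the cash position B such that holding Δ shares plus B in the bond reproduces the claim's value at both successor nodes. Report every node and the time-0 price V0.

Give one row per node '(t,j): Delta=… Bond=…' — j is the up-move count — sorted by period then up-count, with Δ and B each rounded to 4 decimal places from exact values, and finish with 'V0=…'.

(0,0): Delta=0.7189 Bond=-44.1981
V0=53.5700

The replicating-portfolio and risk-neutral prices coincide; use p* = (1.25−0.7)/(1.39−0.7) = 0.7971 for the latter.
Terminal payoffs: V(1,0)=13.1900, V(1,1)=80.6500
(0,0): S=136.0000. Δ = (V_up−V_dn)/(S_up−S_dn) = (80.6500−13.1900)/(189.0400−95.2000) = 0.7189. V = [p*·80.6500 + (1−p*)·13.1900]/1.25 = 53.5700. B = V − Δ·S = -44.1981.
Each (Δ,B) replicates both successor values, so the strategy is self-financing and V0 is arbitrage-free.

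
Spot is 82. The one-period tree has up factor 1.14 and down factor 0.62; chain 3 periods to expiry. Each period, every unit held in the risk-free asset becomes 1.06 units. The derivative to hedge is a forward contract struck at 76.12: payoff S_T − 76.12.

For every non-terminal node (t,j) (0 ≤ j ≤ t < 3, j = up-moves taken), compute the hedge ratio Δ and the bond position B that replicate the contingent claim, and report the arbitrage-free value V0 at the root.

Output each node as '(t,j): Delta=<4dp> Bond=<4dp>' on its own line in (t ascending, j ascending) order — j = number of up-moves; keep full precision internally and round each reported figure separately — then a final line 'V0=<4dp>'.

Under the risk-neutral measure, an up-move has probability p* = (R−d)/(u−d) = 0.8462 and values discount at R = 1.06.
Terminal values V(3,·): V(3,0)=-56.5771, V(3,1)=-40.1863, V(3,2)=-10.0483, V(3,3)=45.3666
(2,0): S=31.5208. Δ = (V_up−V_dn)/(S_up−S_dn) = (-40.1863−-56.5771)/(35.9337−19.5429) = 1.0000. V = [p*·-40.1863 + (1−p*)·-56.5771]/1.06 = -40.2905. B = V − Δ·S = -71.8113.
(2,1): S=57.9576. Δ = (V_up−V_dn)/(S_up−S_dn) = (-10.0483−-40.1863)/(66.0717−35.9337) = 1.0000. V = [p*·-10.0483 + (1−p*)·-40.1863]/1.06 = -13.8537. B = V − Δ·S = -71.8113.
(2,2): S=106.5672. Δ = (V_up−V_dn)/(S_up−S_dn) = (45.3666−-10.0483)/(121.4866−66.0717) = 1.0000. V = [p*·45.3666 + (1−p*)·-10.0483]/1.06 = 34.7559. B = V − Δ·S = -71.8113.
(1,0): S=50.8400. Δ = (V_up−V_dn)/(S_up−S_dn) = (-13.8537−-40.2905)/(57.9576−31.5208) = 1.0000. V = [p*·-13.8537 + (1−p*)·-40.2905]/1.06 = -16.9065. B = V − Δ·S = -67.7465.
(1,1): S=93.4800. Δ = (V_up−V_dn)/(S_up−S_dn) = (34.7559−-13.8537)/(106.5672−57.9576) = 1.0000. V = [p*·34.7559 + (1−p*)·-13.8537]/1.06 = 25.7335. B = V − Δ·S = -67.7465.
(0,0): S=82.0000. Δ = (V_up−V_dn)/(S_up−S_dn) = (25.7335−-16.9065)/(93.4800−50.8400) = 1.0000. V = [p*·25.7335 + (1−p*)·-16.9065]/1.06 = 18.0882. B = V − Δ·S = -63.9118.
Each (Δ,B) replicates both successor values, so the strategy is self-financing and V0 is arbitrage-free.

(0,0): Delta=1.0000 Bond=-63.9118
(1,0): Delta=1.0000 Bond=-67.7465
(1,1): Delta=1.0000 Bond=-67.7465
(2,0): Delta=1.0000 Bond=-71.8113
(2,1): Delta=1.0000 Bond=-71.8113
(2,2): Delta=1.0000 Bond=-71.8113
V0=18.0882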